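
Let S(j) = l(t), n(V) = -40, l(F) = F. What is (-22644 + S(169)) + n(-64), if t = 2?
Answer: -22682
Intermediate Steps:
S(j) = 2
(-22644 + S(169)) + n(-64) = (-22644 + 2) - 40 = -22642 - 40 = -22682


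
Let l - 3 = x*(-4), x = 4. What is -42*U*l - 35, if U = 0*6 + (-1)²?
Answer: 511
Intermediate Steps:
U = 1 (U = 0 + 1 = 1)
l = -13 (l = 3 + 4*(-4) = 3 - 16 = -13)
-42*U*l - 35 = -42*(-13) - 35 = 546 - 35 = 511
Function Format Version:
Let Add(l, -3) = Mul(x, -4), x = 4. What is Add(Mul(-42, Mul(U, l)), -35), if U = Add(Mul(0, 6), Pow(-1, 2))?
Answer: 511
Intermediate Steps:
U = 1 (U = Add(0, 1) = 1)
l = -13 (l = Add(3, Mul(4, -4)) = Add(3, -16) = -13)
Add(Mul(-42, Mul(U, l)), -35) = Add(Mul(-42, Mul(1, -13)), -35) = Add(Mul(-42, -13), -35) = Add(546, -35) = 511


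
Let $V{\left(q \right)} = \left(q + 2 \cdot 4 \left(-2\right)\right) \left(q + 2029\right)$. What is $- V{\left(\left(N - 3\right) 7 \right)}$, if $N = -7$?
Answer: $168474$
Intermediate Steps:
$V{\left(q \right)} = \left(-16 + q\right) \left(2029 + q\right)$ ($V{\left(q \right)} = \left(q + 8 \left(-2\right)\right) \left(2029 + q\right) = \left(q - 16\right) \left(2029 + q\right) = \left(-16 + q\right) \left(2029 + q\right)$)
$- V{\left(\left(N - 3\right) 7 \right)} = - (-32464 + \left(\left(-7 - 3\right) 7\right)^{2} + 2013 \left(-7 - 3\right) 7) = - (-32464 + \left(\left(-10\right) 7\right)^{2} + 2013 \left(\left(-10\right) 7\right)) = - (-32464 + \left(-70\right)^{2} + 2013 \left(-70\right)) = - (-32464 + 4900 - 140910) = \left(-1\right) \left(-168474\right) = 168474$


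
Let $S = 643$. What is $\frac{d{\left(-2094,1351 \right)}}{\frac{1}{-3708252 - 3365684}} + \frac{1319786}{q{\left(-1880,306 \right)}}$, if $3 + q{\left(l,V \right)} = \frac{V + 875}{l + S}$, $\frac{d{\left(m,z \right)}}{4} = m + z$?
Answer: $\frac{51423246351591}{2446} \approx 2.1023 \cdot 10^{10}$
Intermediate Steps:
$d{\left(m,z \right)} = 4 m + 4 z$ ($d{\left(m,z \right)} = 4 \left(m + z\right) = 4 m + 4 z$)
$q{\left(l,V \right)} = -3 + \frac{875 + V}{643 + l}$ ($q{\left(l,V \right)} = -3 + \frac{V + 875}{l + 643} = -3 + \frac{875 + V}{643 + l}$)
$\frac{d{\left(-2094,1351 \right)}}{\frac{1}{-3708252 - 3365684}} + \frac{1319786}{q{\left(-1880,306 \right)}} = \frac{4 \left(-2094\right) + 4 \cdot 1351}{\frac{1}{-3708252 - 3365684}} + \frac{1319786}{\frac{1}{643 - 1880} \left(-1054 + 306 - -5640\right)} = \frac{-8376 + 5404}{\frac{1}{-7073936}} + \frac{1319786}{\frac{1}{-1237} \left(-1054 + 306 + 5640\right)} = - \frac{2972}{- \frac{1}{7073936}} + \frac{1319786}{\left(- \frac{1}{1237}\right) 4892} = \left(-2972\right) \left(-7073936\right) + \frac{1319786}{- \frac{4892}{1237}} = 21023737792 + 1319786 \left(- \frac{1237}{4892}\right) = 21023737792 - \frac{816287641}{2446} = \frac{51423246351591}{2446}$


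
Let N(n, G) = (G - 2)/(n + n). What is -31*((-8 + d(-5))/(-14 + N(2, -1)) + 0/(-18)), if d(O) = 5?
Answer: -372/59 ≈ -6.3051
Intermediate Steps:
N(n, G) = (-2 + G)/(2*n) (N(n, G) = (-2 + G)/((2*n)) = (-2 + G)*(1/(2*n)) = (-2 + G)/(2*n))
-31*((-8 + d(-5))/(-14 + N(2, -1)) + 0/(-18)) = -31*((-8 + 5)/(-14 + (½)*(-2 - 1)/2) + 0/(-18)) = -31*(-3/(-14 + (½)*(½)*(-3)) + 0*(-1/18)) = -31*(-3/(-14 - ¾) + 0) = -31*(-3/(-59/4) + 0) = -31*(-3*(-4/59) + 0) = -31*(12/59 + 0) = -31*12/59 = -372/59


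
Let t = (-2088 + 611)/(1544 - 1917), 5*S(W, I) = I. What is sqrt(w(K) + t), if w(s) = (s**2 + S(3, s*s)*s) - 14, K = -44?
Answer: I*sqrt(52558902205)/1865 ≈ 122.93*I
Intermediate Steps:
S(W, I) = I/5
t = 1477/373 (t = -1477/(-373) = -1477*(-1/373) = 1477/373 ≈ 3.9598)
w(s) = -14 + s**2 + s**3/5 (w(s) = (s**2 + ((s*s)/5)*s) - 14 = (s**2 + (s**2/5)*s) - 14 = (s**2 + s**3/5) - 14 = -14 + s**2 + s**3/5)
sqrt(w(K) + t) = sqrt((-14 + (-44)**2 + (1/5)*(-44)**3) + 1477/373) = sqrt((-14 + 1936 + (1/5)*(-85184)) + 1477/373) = sqrt((-14 + 1936 - 85184/5) + 1477/373) = sqrt(-75574/5 + 1477/373) = sqrt(-28181717/1865) = I*sqrt(52558902205)/1865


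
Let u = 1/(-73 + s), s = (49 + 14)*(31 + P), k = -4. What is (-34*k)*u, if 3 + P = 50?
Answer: 136/4841 ≈ 0.028093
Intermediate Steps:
P = 47 (P = -3 + 50 = 47)
s = 4914 (s = (49 + 14)*(31 + 47) = 63*78 = 4914)
u = 1/4841 (u = 1/(-73 + 4914) = 1/4841 ≈ 0.00020657)
(-34*k)*u = -34*(-4)*(1/4841) = 136*(1/4841) = 136/4841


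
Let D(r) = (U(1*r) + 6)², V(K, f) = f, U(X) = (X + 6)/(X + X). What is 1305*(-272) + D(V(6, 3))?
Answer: -1419615/4 ≈ -3.5490e+5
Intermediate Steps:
U(X) = (6 + X)/(2*X) (U(X) = (6 + X)/((2*X)) = (6 + X)*(1/(2*X)) = (6 + X)/(2*X))
D(r) = (6 + (6 + r)/(2*r))² (D(r) = ((6 + 1*r)/(2*((1*r))) + 6)² = ((6 + r)/(2*r) + 6)² = (6 + (6 + r)/(2*r))²)
1305*(-272) + D(V(6, 3)) = 1305*(-272) + (¼)*(6 + 13*3)²/3² = -354960 + (¼)*(⅑)*(6 + 39)² = -354960 + (¼)*(⅑)*45² = -354960 + (¼)*(⅑)*2025 = -354960 + 225/4 = -1419615/4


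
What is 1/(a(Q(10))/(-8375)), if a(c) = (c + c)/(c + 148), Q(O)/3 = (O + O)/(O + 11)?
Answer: -221100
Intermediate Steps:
Q(O) = 6*O/(11 + O) (Q(O) = 3*((O + O)/(O + 11)) = 3*((2*O)/(11 + O)) = 3*(2*O/(11 + O)) = 6*O/(11 + O))
a(c) = 2*c/(148 + c) (a(c) = (2*c)/(148 + c) = 2*c/(148 + c))
1/(a(Q(10))/(-8375)) = 1/((2*(6*10/(11 + 10))/(148 + 6*10/(11 + 10)))/(-8375)) = 1/((2*(6*10/21)/(148 + 6*10/21))*(-1/8375)) = 1/((2*(6*10*(1/21))/(148 + 6*10*(1/21)))*(-1/8375)) = 1/((2*(20/7)/(148 + 20/7))*(-1/8375)) = 1/((2*(20/7)/(1056/7))*(-1/8375)) = 1/((2*(20/7)*(7/1056))*(-1/8375)) = 1/((5/132)*(-1/8375)) = 1/(-1/221100) = -221100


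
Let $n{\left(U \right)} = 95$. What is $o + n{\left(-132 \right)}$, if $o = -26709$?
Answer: $-26614$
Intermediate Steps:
$o + n{\left(-132 \right)} = -26709 + 95 = -26614$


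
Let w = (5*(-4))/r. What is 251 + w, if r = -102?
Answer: 12811/51 ≈ 251.20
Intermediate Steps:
w = 10/51 (w = (5*(-4))/(-102) = -20*(-1/102) = 10/51 ≈ 0.19608)
251 + w = 251 + 10/51 = 12811/51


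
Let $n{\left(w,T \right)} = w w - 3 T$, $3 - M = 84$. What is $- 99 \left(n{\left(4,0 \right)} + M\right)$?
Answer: $6435$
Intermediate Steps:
$M = -81$ ($M = 3 - 84 = -81$)
$n{\left(w,T \right)} = w^{2} - 3 T$
$- 99 \left(n{\left(4,0 \right)} + M\right) = - 99 \left(\left(4^{2} - 0\right) - 81\right) = - 99 \left(\left(16 + 0\right) - 81\right) = - 99 \left(16 - 81\right) = \left(-99\right) \left(-65\right) = 6435$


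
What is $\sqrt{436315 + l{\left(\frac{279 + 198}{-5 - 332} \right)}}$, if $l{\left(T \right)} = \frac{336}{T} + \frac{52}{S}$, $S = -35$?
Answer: $\frac{\sqrt{13504939806855}}{5565} \approx 660.36$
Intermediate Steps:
$l{\left(T \right)} = - \frac{52}{35} + \frac{336}{T}$ ($l{\left(T \right)} = \frac{336}{T} + \frac{52}{-35} = \frac{336}{T} + 52 \left(- \frac{1}{35}\right) = \frac{336}{T} - \frac{52}{35} = - \frac{52}{35} + \frac{336}{T}$)
$\sqrt{436315 + l{\left(\frac{279 + 198}{-5 - 332} \right)}} = \sqrt{436315 + \left(- \frac{52}{35} + \frac{336}{\left(279 + 198\right) \frac{1}{-5 - 332}}\right)} = \sqrt{436315 + \left(- \frac{52}{35} + \frac{336}{477 \frac{1}{-337}}\right)} = \sqrt{436315 + \left(- \frac{52}{35} + \frac{336}{477 \left(- \frac{1}{337}\right)}\right)} = \sqrt{436315 + \left(- \frac{52}{35} + \frac{336}{- \frac{477}{337}}\right)} = \sqrt{436315 + \left(- \frac{52}{35} + 336 \left(- \frac{337}{477}\right)\right)} = \sqrt{436315 - \frac{1329308}{5565}} = \sqrt{\frac{2426763667}{5565}} = \frac{\sqrt{13504939806855}}{5565}$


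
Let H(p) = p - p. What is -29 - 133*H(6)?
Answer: -29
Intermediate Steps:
H(p) = 0
-29 - 133*H(6) = -29 - 133*0 = -29 + 0 = -29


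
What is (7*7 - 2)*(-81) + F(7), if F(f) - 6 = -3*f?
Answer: -3822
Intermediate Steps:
F(f) = 6 - 3*f
(7*7 - 2)*(-81) + F(7) = (7*7 - 2)*(-81) + (6 - 3*7) = (49 - 2)*(-81) + (6 - 21) = 47*(-81) - 15 = -3807 - 15 = -3822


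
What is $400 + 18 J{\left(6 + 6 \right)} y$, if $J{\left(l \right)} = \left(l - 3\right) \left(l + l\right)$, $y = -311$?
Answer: $-1208768$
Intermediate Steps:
$J{\left(l \right)} = 2 l \left(-3 + l\right)$ ($J{\left(l \right)} = \left(-3 + l\right) 2 l = 2 l \left(-3 + l\right)$)
$400 + 18 J{\left(6 + 6 \right)} y = 400 + 18 \cdot 2 \left(6 + 6\right) \left(-3 + \left(6 + 6\right)\right) \left(-311\right) = 400 + 18 \cdot 2 \cdot 12 \left(-3 + 12\right) \left(-311\right) = 400 + 18 \cdot 2 \cdot 12 \cdot 9 \left(-311\right) = 400 + 18 \cdot 216 \left(-311\right) = 400 + 3888 \left(-311\right) = 400 - 1209168 = -1208768$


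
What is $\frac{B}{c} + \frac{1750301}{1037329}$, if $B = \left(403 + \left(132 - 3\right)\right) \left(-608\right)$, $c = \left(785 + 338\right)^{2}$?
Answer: $\frac{1871825060805}{1308205684441} \approx 1.4308$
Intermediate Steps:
$c = 1261129$ ($c = 1123^{2} = 1261129$)
$B = -323456$ ($B = \left(403 + \left(132 - 3\right)\right) \left(-608\right) = \left(403 + 129\right) \left(-608\right) = 532 \left(-608\right) = -323456$)
$\frac{B}{c} + \frac{1750301}{1037329} = - \frac{323456}{1261129} + \frac{1750301}{1037329} = \frac{1871825060805}{1308205684441}$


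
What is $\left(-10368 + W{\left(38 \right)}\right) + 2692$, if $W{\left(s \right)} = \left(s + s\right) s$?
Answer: $-4788$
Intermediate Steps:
$W{\left(s \right)} = 2 s^{2}$ ($W{\left(s \right)} = 2 s s = 2 s^{2}$)
$\left(-10368 + W{\left(38 \right)}\right) + 2692 = \left(-10368 + 2 \cdot 38^{2}\right) + 2692 = \left(-10368 + 2 \cdot 1444\right) + 2692 = \left(-10368 + 2888\right) + 2692 = -7480 + 2692 = -4788$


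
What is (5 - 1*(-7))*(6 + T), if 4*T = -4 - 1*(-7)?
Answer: 81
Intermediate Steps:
T = ¾ (T = (-4 - 1*(-7))/4 = (-4 + 7)/4 = (¼)*3 = ¾ ≈ 0.75000)
(5 - 1*(-7))*(6 + T) = (5 - 1*(-7))*(6 + ¾) = (5 + 7)*(27/4) = 12*(27/4) = 81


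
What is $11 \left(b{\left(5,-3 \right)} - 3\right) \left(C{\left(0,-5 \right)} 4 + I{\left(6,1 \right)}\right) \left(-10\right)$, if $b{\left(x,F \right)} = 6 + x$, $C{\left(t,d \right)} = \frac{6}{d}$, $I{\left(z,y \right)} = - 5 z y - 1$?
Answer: $31504$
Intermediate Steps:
$I{\left(z,y \right)} = -1 - 5 y z$ ($I{\left(z,y \right)} = - 5 y z - 1 = -1 - 5 y z$)
$11 \left(b{\left(5,-3 \right)} - 3\right) \left(C{\left(0,-5 \right)} 4 + I{\left(6,1 \right)}\right) \left(-10\right) = 11 \left(\left(6 + 5\right) - 3\right) \left(\frac{6}{-5} \cdot 4 - \left(1 + 5 \cdot 6\right)\right) \left(-10\right) = 11 \left(11 - 3\right) \left(6 \left(- \frac{1}{5}\right) 4 - 31\right) \left(-10\right) = 11 \cdot 8 \left(\left(- \frac{6}{5}\right) 4 - 31\right) \left(-10\right) = 11 \cdot 8 \left(- \frac{24}{5} - 31\right) \left(-10\right) = 11 \cdot 8 \left(- \frac{179}{5}\right) \left(-10\right) = 11 \left(- \frac{1432}{5}\right) \left(-10\right) = \left(- \frac{15752}{5}\right) \left(-10\right) = 31504$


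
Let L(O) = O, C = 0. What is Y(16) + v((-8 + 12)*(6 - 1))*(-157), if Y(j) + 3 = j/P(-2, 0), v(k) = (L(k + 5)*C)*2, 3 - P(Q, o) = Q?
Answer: ⅕ ≈ 0.20000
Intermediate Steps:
P(Q, o) = 3 - Q
v(k) = 0 (v(k) = ((k + 5)*0)*2 = ((5 + k)*0)*2 = 0*2 = 0)
Y(j) = -3 + j/5 (Y(j) = -3 + j/(3 - 1*(-2)) = -3 + j/(3 + 2) = -3 + j/5)
Y(16) + v((-8 + 12)*(6 - 1))*(-157) = (-3 + (⅕)*16) + 0*(-157) = (-3 + 16/5) + 0 = ⅕ + 0 = ⅕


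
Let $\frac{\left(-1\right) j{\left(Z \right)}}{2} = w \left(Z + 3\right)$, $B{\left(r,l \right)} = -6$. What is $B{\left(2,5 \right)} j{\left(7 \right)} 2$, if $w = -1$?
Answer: $-240$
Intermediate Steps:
$j{\left(Z \right)} = 6 + 2 Z$ ($j{\left(Z \right)} = - 2 \left(- (Z + 3)\right) = - 2 \left(- (3 + Z)\right) = - 2 \left(-3 - Z\right) = 6 + 2 Z$)
$B{\left(2,5 \right)} j{\left(7 \right)} 2 = - 6 \left(6 + 2 \cdot 7\right) 2 = - 6 \left(6 + 14\right) 2 = \left(-6\right) 20 \cdot 2 = \left(-120\right) 2 = -240$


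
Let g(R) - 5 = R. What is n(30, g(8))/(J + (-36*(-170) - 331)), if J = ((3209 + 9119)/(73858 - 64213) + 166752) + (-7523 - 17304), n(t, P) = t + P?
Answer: 414735/1424713858 ≈ 0.00029110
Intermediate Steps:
g(R) = 5 + R
n(t, P) = P + t
J = 1368878953/9645 (J = (12328/9645 + 166752) - 24827 = 1608335368/9645 - 24827 = 1368878953/9645 ≈ 1.4193e+5)
n(30, g(8))/(J + (-36*(-170) - 331)) = ((5 + 8) + 30)/(1368878953/9645 + (-36*(-170) - 331)) = (13 + 30)/(1368878953/9645 + (6120 - 331)) = 43/(1368878953/9645 + 5789) = 43/(1424713858/9645) = 43*(9645/1424713858) = 414735/1424713858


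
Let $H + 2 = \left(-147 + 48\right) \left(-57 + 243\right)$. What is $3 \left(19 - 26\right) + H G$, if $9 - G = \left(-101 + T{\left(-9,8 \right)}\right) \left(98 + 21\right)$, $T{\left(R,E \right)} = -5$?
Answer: $-232465189$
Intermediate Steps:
$H = -18416$ ($H = -2 + \left(-147 + 48\right) \left(-57 + 243\right) = -2 - 18414 = -18416$)
$G = 12623$ ($G = 9 - \left(-101 - 5\right) \left(98 + 21\right) = 9 - \left(-106\right) 119 = 9 - -12614 = 9 + 12614 = 12623$)
$3 \left(19 - 26\right) + H G = 3 \left(19 - 26\right) - 232465168 = 3 \left(-7\right) - 232465168 = -21 - 232465168 = -232465189$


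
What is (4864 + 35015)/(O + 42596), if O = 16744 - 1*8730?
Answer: 1899/2410 ≈ 0.78797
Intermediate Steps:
O = 8014 (O = 16744 - 8730 = 8014)
(4864 + 35015)/(O + 42596) = (4864 + 35015)/(8014 + 42596) = 39879/50610 = 39879*(1/50610) = 1899/2410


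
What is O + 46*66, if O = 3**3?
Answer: 3063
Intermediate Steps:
O = 27
O + 46*66 = 27 + 46*66 = 27 + 3036 = 3063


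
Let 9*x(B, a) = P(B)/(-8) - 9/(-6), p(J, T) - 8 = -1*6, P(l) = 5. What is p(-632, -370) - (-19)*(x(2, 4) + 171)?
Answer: 234205/72 ≈ 3252.8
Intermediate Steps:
p(J, T) = 2 (p(J, T) = 8 - 1*6 = 8 - 6 = 2)
x(B, a) = 7/72 (x(B, a) = (5/(-8) - 9/(-6))/9 = (5*(-⅛) - 9*(-⅙))/9 = (-5/8 + 3/2)/9 = (⅑)*(7/8) = 7/72)
p(-632, -370) - (-19)*(x(2, 4) + 171) = 2 - (-19)*(7/72 + 171) = 2 - (-19)*12319/72 = 2 - 1*(-234061/72) = 2 + 234061/72 = 234205/72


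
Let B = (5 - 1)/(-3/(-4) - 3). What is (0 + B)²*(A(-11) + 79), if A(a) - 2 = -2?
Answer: 20224/81 ≈ 249.68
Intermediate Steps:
A(a) = 0 (A(a) = 2 - 2 = 0)
B = -16/9 (B = 4/(-3*(-¼) - 3) = 4/(¾ - 3) = 4/(-9/4) = 4*(-4/9) = -16/9 ≈ -1.7778)
(0 + B)²*(A(-11) + 79) = (0 - 16/9)²*(0 + 79) = (-16/9)²*79 = (256/81)*79 = 20224/81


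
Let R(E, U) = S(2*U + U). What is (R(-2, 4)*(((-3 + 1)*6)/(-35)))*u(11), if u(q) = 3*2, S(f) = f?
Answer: 864/35 ≈ 24.686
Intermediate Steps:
R(E, U) = 3*U (R(E, U) = 2*U + U = 3*U)
u(q) = 6
(R(-2, 4)*(((-3 + 1)*6)/(-35)))*u(11) = ((3*4)*(((-3 + 1)*6)/(-35)))*6 = (12*(-2*6*(-1/35)))*6 = (12*(-12*(-1/35)))*6 = (12*(12/35))*6 = (144/35)*6 = 864/35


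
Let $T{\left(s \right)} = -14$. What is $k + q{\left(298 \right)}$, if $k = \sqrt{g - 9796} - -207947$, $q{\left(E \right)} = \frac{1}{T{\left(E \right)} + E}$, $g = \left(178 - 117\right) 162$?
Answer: $\frac{59056949}{284} + \sqrt{86} \approx 2.0796 \cdot 10^{5}$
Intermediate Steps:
$g = 9882$ ($g = 61 \cdot 162 = 9882$)
$q{\left(E \right)} = \frac{1}{-14 + E}$
$k = 207947 + \sqrt{86}$ ($k = \sqrt{9882 - 9796} - -207947 = \sqrt{86} + 207947 = 207947 + \sqrt{86} \approx 2.0796 \cdot 10^{5}$)
$k + q{\left(298 \right)} = \left(207947 + \sqrt{86}\right) + \frac{1}{-14 + 298} = \left(207947 + \sqrt{86}\right) + \frac{1}{284} = \frac{59056949}{284} + \sqrt{86}$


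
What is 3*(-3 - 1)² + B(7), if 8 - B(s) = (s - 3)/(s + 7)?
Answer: 390/7 ≈ 55.714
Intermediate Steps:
B(s) = 8 - (-3 + s)/(7 + s) (B(s) = 8 - (s - 3)/(s + 7) = 8 - (-3 + s)/(7 + s))
3*(-3 - 1)² + B(7) = 3*(-3 - 1)² + (59 + 7*7)/(7 + 7) = 3*(-4)² + (59 + 49)/14 = 3*16 + (1/14)*108 = 48 + 54/7 = 390/7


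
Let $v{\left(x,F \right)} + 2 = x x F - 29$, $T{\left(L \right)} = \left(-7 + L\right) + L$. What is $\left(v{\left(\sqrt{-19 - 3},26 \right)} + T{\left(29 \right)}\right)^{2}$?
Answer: $304704$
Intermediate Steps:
$T{\left(L \right)} = -7 + 2 L$
$v{\left(x,F \right)} = -31 + F x^{2}$ ($v{\left(x,F \right)} = -2 + \left(x x F - 29\right) = -2 + \left(x^{2} F - 29\right) = -2 + \left(F x^{2} - 29\right) = -2 + \left(-29 + F x^{2}\right) = -31 + F x^{2}$)
$\left(v{\left(\sqrt{-19 - 3},26 \right)} + T{\left(29 \right)}\right)^{2} = \left(\left(-31 + 26 \left(\sqrt{-19 - 3}\right)^{2}\right) + \left(-7 + 2 \cdot 29\right)\right)^{2} = \left(\left(-31 + 26 \left(\sqrt{-22}\right)^{2}\right) + \left(-7 + 58\right)\right)^{2} = \left(\left(-31 + 26 \left(i \sqrt{22}\right)^{2}\right) + 51\right)^{2} = \left(\left(-31 + 26 \left(-22\right)\right) + 51\right)^{2} = \left(\left(-31 - 572\right) + 51\right)^{2} = \left(-603 + 51\right)^{2} = \left(-552\right)^{2} = 304704$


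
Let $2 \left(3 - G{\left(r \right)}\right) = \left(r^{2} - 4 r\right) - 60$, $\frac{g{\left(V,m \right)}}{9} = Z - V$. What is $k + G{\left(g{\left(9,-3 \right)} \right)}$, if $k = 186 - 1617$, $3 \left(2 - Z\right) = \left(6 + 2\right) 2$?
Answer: $- \frac{15561}{2} \approx -7780.5$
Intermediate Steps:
$Z = - \frac{10}{3}$ ($Z = 2 - \frac{\left(6 + 2\right) 2}{3} = 2 - \frac{8 \cdot 2}{3} = 2 - \frac{16}{3} = - \frac{10}{3} \approx -3.3333$)
$g{\left(V,m \right)} = -30 - 9 V$ ($g{\left(V,m \right)} = 9 \left(- \frac{10}{3} - V\right) = -30 - 9 V$)
$G{\left(r \right)} = 33 + 2 r - \frac{r^{2}}{2}$ ($G{\left(r \right)} = 3 - \frac{\left(r^{2} - 4 r\right) - 60}{2} = 3 - \frac{-60 + r^{2} - 4 r}{2} = 3 + \left(30 + 2 r - \frac{r^{2}}{2}\right) = 33 + 2 r - \frac{r^{2}}{2}$)
$k = -1431$ ($k = 186 - 1617 = -1431$)
$k + G{\left(g{\left(9,-3 \right)} \right)} = -1431 + \left(33 + 2 \left(-30 - 81\right) - \frac{\left(-30 - 81\right)^{2}}{2}\right) = -1431 + \left(33 + 2 \left(-111\right) - \frac{\left(-111\right)^{2}}{2}\right) = -1431 - \frac{12699}{2} = - \frac{15561}{2}$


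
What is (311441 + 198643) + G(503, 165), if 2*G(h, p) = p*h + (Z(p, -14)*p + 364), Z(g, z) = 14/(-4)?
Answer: 2205899/4 ≈ 5.5148e+5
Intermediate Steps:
Z(g, z) = -7/2 (Z(g, z) = 14*(-1/4) = -7/2)
G(h, p) = 182 - 7*p/4 + h*p/2 (G(h, p) = (p*h + (-7*p/2 + 364))/2 = (h*p + (364 - 7*p/2))/2 = (364 - 7*p/2 + h*p)/2 = 182 - 7*p/4 + h*p/2)
(311441 + 198643) + G(503, 165) = (311441 + 198643) + (182 - 7/4*165 + (1/2)*503*165) = 510084 + (182 - 1155/4 + 82995/2) = 510084 + 165563/4 = 2205899/4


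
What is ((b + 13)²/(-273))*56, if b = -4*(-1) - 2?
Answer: -600/13 ≈ -46.154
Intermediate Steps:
b = 2 (b = 4 - 2 = 2)
((b + 13)²/(-273))*56 = ((2 + 13)²/(-273))*56 = (15²*(-1/273))*56 = (225*(-1/273))*56 = -75/91*56 = -600/13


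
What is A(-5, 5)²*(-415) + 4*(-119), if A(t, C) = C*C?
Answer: -259851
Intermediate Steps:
A(t, C) = C²
A(-5, 5)²*(-415) + 4*(-119) = (5²)²*(-415) + 4*(-119) = 25²*(-415) - 476 = 625*(-415) - 476 = -259375 - 476 = -259851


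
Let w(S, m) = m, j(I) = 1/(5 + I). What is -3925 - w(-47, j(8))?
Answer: -51026/13 ≈ -3925.1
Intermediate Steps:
-3925 - w(-47, j(8)) = -3925 - 1/(5 + 8) = -3925 - 1/13 = -51026/13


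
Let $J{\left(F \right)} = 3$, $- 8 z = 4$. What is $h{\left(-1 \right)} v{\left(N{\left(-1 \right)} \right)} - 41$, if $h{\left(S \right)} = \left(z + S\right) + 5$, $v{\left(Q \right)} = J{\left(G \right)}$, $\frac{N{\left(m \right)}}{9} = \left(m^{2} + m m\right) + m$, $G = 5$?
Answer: $- \frac{61}{2} \approx -30.5$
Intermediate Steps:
$z = - \frac{1}{2}$ ($z = \left(- \frac{1}{8}\right) 4 = - \frac{1}{2} \approx -0.5$)
$N{\left(m \right)} = 9 m + 18 m^{2}$ ($N{\left(m \right)} = 9 \left(\left(m^{2} + m m\right) + m\right) = 9 \left(\left(m^{2} + m^{2}\right) + m\right) = 9 \left(2 m^{2} + m\right) = 9 \left(m + 2 m^{2}\right) = 9 m + 18 m^{2}$)
$v{\left(Q \right)} = 3$
$h{\left(S \right)} = \frac{9}{2} + S$ ($h{\left(S \right)} = \left(- \frac{1}{2} + S\right) + 5 = \frac{9}{2} + S$)
$h{\left(-1 \right)} v{\left(N{\left(-1 \right)} \right)} - 41 = \left(\frac{9}{2} - 1\right) 3 - 41 = \frac{7}{2} \cdot 3 - 41 = \frac{21}{2} - 41 = - \frac{61}{2}$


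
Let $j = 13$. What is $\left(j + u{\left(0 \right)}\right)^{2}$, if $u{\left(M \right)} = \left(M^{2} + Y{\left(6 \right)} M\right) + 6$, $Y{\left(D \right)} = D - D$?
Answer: $361$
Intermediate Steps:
$Y{\left(D \right)} = 0$
$u{\left(M \right)} = 6 + M^{2}$ ($u{\left(M \right)} = \left(M^{2} + 0 M\right) + 6 = \left(M^{2} + 0\right) + 6 = M^{2} + 6 = 6 + M^{2}$)
$\left(j + u{\left(0 \right)}\right)^{2} = \left(13 + \left(6 + 0^{2}\right)\right)^{2} = \left(13 + \left(6 + 0\right)\right)^{2} = \left(13 + 6\right)^{2} = 19^{2} = 361$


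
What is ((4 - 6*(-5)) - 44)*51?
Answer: -510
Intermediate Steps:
((4 - 6*(-5)) - 44)*51 = ((4 + 30) - 44)*51 = (34 - 44)*51 = -10*51 = -510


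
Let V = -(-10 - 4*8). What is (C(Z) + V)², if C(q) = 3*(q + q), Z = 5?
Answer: 5184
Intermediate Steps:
C(q) = 6*q (C(q) = 3*(2*q) = 6*q)
V = 42 (V = -(-10 - 32) = -1*(-42) = 42)
(C(Z) + V)² = (6*5 + 42)² = (30 + 42)² = 72² = 5184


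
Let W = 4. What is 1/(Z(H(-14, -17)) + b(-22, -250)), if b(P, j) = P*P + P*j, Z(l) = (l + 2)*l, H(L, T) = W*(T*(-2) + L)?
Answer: 1/12544 ≈ 7.9719e-5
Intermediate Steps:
H(L, T) = -8*T + 4*L (H(L, T) = 4*(T*(-2) + L) = 4*(-2*T + L) = 4*(L - 2*T) = -8*T + 4*L)
Z(l) = l*(2 + l) (Z(l) = (2 + l)*l = l*(2 + l))
b(P, j) = P² + P*j
1/(Z(H(-14, -17)) + b(-22, -250)) = 1/((-8*(-17) + 4*(-14))*(2 + (-8*(-17) + 4*(-14))) - 22*(-22 - 250)) = 1/((136 - 56)*(2 + (136 - 56)) - 22*(-272)) = 1/(80*(2 + 80) + 5984) = 1/(80*82 + 5984) = 1/(6560 + 5984) = 1/12544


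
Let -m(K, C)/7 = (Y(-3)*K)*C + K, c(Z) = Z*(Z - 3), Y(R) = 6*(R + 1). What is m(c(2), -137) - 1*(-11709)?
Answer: 34739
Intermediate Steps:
Y(R) = 6 + 6*R (Y(R) = 6*(1 + R) = 6 + 6*R)
c(Z) = Z*(-3 + Z)
m(K, C) = -7*K + 84*C*K (m(K, C) = -7*(((6 + 6*(-3))*K)*C + K) = -7*(((6 - 18)*K)*C + K) = -7*((-12*K)*C + K) = -7*(-12*C*K + K) = -7*(K - 12*C*K) = -7*K + 84*C*K)
m(c(2), -137) - 1*(-11709) = 7*(2*(-3 + 2))*(-1 + 12*(-137)) - 1*(-11709) = 7*(2*(-1))*(-1 - 1644) + 11709 = 7*(-2)*(-1645) + 11709 = 23030 + 11709 = 34739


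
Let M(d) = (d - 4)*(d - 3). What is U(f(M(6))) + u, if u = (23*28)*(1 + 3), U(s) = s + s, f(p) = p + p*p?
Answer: 2660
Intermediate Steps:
M(d) = (-4 + d)*(-3 + d)
f(p) = p + p**2
U(s) = 2*s
u = 2576 (u = 644*4 = 2576)
U(f(M(6))) + u = 2*((12 + 6**2 - 7*6)*(1 + (12 + 6**2 - 7*6))) + 2576 = 2*((12 + 36 - 42)*(1 + (12 + 36 - 42))) + 2576 = 2*(6*(1 + 6)) + 2576 = 2*(6*7) + 2576 = 2*42 + 2576 = 84 + 2576 = 2660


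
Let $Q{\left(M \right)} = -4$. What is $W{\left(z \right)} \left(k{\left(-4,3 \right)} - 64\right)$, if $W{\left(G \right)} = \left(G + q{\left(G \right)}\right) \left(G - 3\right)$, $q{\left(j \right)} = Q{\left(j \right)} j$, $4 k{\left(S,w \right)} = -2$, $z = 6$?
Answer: $3483$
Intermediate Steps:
$k{\left(S,w \right)} = - \frac{1}{2}$ ($k{\left(S,w \right)} = \frac{1}{4} \left(-2\right) = - \frac{1}{2}$)
$q{\left(j \right)} = - 4 j$
$W{\left(G \right)} = - 3 G \left(-3 + G\right)$ ($W{\left(G \right)} = \left(G - 4 G\right) \left(G - 3\right) = - 3 G \left(-3 + G\right)$)
$W{\left(z \right)} \left(k{\left(-4,3 \right)} - 64\right) = 3 \cdot 6 \left(3 - 6\right) \left(- \frac{1}{2} - 64\right) = 3 \cdot 6 \left(3 - 6\right) \left(- \frac{129}{2}\right) = 3 \cdot 6 \left(-3\right) \left(- \frac{129}{2}\right) = \left(-54\right) \left(- \frac{129}{2}\right) = 3483$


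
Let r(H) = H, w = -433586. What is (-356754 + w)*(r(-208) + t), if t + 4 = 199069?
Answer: -157164641380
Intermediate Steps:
t = 199065 (t = -4 + 199069 = 199065)
(-356754 + w)*(r(-208) + t) = (-356754 - 433586)*(-208 + 199065) = -790340*198857 = -157164641380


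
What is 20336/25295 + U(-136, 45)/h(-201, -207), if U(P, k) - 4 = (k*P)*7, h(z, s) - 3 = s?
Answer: 271921291/1290045 ≈ 210.78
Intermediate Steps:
h(z, s) = 3 + s
U(P, k) = 4 + 7*P*k (U(P, k) = 4 + (k*P)*7 = 4 + (P*k)*7 = 4 + 7*P*k)
20336/25295 + U(-136, 45)/h(-201, -207) = 20336/25295 + (4 + 7*(-136)*45)/(3 - 207) = 20336*(1/25295) + (4 - 42840)/(-204) = 20336/25295 - 42836*(-1/204) = 20336/25295 + 10709/51 = 271921291/1290045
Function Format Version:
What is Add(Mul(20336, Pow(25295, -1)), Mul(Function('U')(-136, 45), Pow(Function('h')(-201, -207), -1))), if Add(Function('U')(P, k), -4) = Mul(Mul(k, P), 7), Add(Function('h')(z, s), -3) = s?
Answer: Rational(271921291, 1290045) ≈ 210.78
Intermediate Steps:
Function('h')(z, s) = Add(3, s)
Function('U')(P, k) = Add(4, Mul(7, P, k)) (Function('U')(P, k) = Add(4, Mul(Mul(k, P), 7)) = Add(4, Mul(Mul(P, k), 7)) = Add(4, Mul(7, P, k)))
Add(Mul(20336, Pow(25295, -1)), Mul(Function('U')(-136, 45), Pow(Function('h')(-201, -207), -1))) = Add(Mul(20336, Pow(25295, -1)), Mul(Add(4, Mul(7, -136, 45)), Pow(Add(3, -207), -1))) = Add(Mul(20336, Rational(1, 25295)), Mul(Add(4, -42840), Pow(-204, -1))) = Add(Rational(20336, 25295), Mul(-42836, Rational(-1, 204))) = Add(Rational(20336, 25295), Rational(10709, 51)) = Rational(271921291, 1290045)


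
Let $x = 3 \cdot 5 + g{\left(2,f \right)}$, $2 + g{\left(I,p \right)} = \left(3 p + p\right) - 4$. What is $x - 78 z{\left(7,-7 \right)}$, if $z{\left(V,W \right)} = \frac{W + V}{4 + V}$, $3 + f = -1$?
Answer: $-7$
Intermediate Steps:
$f = -4$ ($f = -3 - 1 = -4$)
$z{\left(V,W \right)} = \frac{V + W}{4 + V}$
$g{\left(I,p \right)} = -6 + 4 p$ ($g{\left(I,p \right)} = -2 + \left(\left(3 p + p\right) - 4\right) = -2 + \left(4 p - 4\right) = -2 + \left(-4 + 4 p\right) = -6 + 4 p$)
$x = -7$ ($x = 3 \cdot 5 + \left(-6 + 4 \left(-4\right)\right) = 15 - 22 = -7$)
$x - 78 z{\left(7,-7 \right)} = -7 - 78 \frac{7 - 7}{4 + 7} = -7 - 78 \cdot \frac{1}{11} \cdot 0 = -7 - 0 = -7 + 0 = -7$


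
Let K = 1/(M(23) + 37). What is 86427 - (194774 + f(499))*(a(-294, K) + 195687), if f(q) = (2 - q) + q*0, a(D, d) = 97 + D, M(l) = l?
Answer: -37979124303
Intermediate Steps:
K = 1/60 (K = 1/(23 + 37) = 1/60 ≈ 0.016667)
f(q) = 2 - q (f(q) = (2 - q) + 0 = 2 - q)
86427 - (194774 + f(499))*(a(-294, K) + 195687) = 86427 - (194774 + (2 - 1*499))*((97 - 294) + 195687) = 86427 - (194774 + (2 - 499))*(-197 + 195687) = 86427 - (194774 - 497)*195490 = 86427 - 194277*195490 = 86427 - 1*37979210730 = 86427 - 37979210730 = -37979124303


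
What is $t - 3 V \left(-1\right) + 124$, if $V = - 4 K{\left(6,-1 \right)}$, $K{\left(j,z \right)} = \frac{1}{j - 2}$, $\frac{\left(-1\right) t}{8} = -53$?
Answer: $-1148$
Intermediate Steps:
$t = 424$ ($t = \left(-8\right) \left(-53\right) = 424$)
$K{\left(j,z \right)} = \frac{1}{-2 + j}$
$V = -1$ ($V = - \frac{4}{-2 + 6} = - \frac{4}{4} = \left(-4\right) \frac{1}{4} = -1$)
$t - 3 V \left(-1\right) + 124 = 424 \left(-3\right) \left(-1\right) \left(-1\right) + 124 = 424 \cdot 3 \left(-1\right) + 124 = 424 \left(-3\right) + 124 = -1272 + 124 = -1148$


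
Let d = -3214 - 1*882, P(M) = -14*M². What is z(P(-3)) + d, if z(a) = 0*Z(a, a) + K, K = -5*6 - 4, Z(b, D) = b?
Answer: -4130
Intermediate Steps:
K = -34 (K = -30 - 4 = -34)
d = -4096 (d = -3214 - 882 = -4096)
z(a) = -34 (z(a) = 0*a - 34 = 0 - 34 = -34)
z(P(-3)) + d = -34 - 4096 = -4130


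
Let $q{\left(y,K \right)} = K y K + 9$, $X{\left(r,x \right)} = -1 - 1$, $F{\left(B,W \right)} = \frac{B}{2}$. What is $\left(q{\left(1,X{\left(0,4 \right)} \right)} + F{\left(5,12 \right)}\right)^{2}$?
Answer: $\frac{961}{4} \approx 240.25$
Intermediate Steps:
$F{\left(B,W \right)} = \frac{B}{2}$ ($F{\left(B,W \right)} = B \frac{1}{2} = \frac{B}{2}$)
$X{\left(r,x \right)} = -2$ ($X{\left(r,x \right)} = -1 - 1 = -2$)
$q{\left(y,K \right)} = 9 + y K^{2}$ ($q{\left(y,K \right)} = y K^{2} + 9 = 9 + y K^{2}$)
$\left(q{\left(1,X{\left(0,4 \right)} \right)} + F{\left(5,12 \right)}\right)^{2} = \left(\left(9 + 1 \left(-2\right)^{2}\right) + \frac{1}{2} \cdot 5\right)^{2} = \left(\left(9 + 1 \cdot 4\right) + \frac{5}{2}\right)^{2} = \left(\left(9 + 4\right) + \frac{5}{2}\right)^{2} = \left(13 + \frac{5}{2}\right)^{2} = \left(\frac{31}{2}\right)^{2} = \frac{961}{4}$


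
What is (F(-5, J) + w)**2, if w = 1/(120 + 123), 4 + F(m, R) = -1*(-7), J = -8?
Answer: 532900/59049 ≈ 9.0247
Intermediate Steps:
F(m, R) = 3 (F(m, R) = -4 - 1*(-7) = -4 + 7 = 3)
w = 1/243 ≈ 0.0041152
(F(-5, J) + w)**2 = (3 + 1/243)**2 = (730/243)**2 = 532900/59049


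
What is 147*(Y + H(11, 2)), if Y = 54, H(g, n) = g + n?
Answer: 9849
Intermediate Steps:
147*(Y + H(11, 2)) = 147*(54 + (11 + 2)) = 147*(54 + 13) = 147*67 = 9849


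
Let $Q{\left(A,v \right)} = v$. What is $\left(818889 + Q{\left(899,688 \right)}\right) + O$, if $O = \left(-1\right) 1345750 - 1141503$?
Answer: $-1667676$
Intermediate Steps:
$O = -2487253$ ($O = -1345750 - 1141503 = -2487253$)
$\left(818889 + Q{\left(899,688 \right)}\right) + O = \left(818889 + 688\right) - 2487253 = 819577 - 2487253 = -1667676$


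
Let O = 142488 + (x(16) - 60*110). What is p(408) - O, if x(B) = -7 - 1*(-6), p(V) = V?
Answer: -135479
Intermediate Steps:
x(B) = -1 (x(B) = -7 + 6 = -1)
O = 135887 (O = 142488 + (-1 - 60*110) = 142488 + (-1 - 6600) = 142488 - 6601 = 135887)
p(408) - O = 408 - 1*135887 = 408 - 135887 = -135479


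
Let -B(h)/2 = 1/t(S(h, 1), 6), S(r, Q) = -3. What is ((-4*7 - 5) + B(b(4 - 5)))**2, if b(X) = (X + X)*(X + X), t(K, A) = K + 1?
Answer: 1024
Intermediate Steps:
t(K, A) = 1 + K
b(X) = 4*X**2 (b(X) = (2*X)*(2*X) = 4*X**2)
B(h) = 1 (B(h) = -2/(1 - 3) = -2/(-2) = -2*(-1/2) = 1)
((-4*7 - 5) + B(b(4 - 5)))**2 = ((-4*7 - 5) + 1)**2 = ((-28 - 5) + 1)**2 = (-33 + 1)**2 = (-32)**2 = 1024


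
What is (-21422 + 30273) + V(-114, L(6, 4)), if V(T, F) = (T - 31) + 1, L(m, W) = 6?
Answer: 8707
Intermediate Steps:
V(T, F) = -30 + T (V(T, F) = (-31 + T) + 1 = -30 + T)
(-21422 + 30273) + V(-114, L(6, 4)) = (-21422 + 30273) + (-30 - 114) = 8851 - 144 = 8707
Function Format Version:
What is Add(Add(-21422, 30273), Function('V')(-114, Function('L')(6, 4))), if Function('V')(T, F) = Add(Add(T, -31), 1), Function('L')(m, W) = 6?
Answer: 8707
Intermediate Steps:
Function('V')(T, F) = Add(-30, T) (Function('V')(T, F) = Add(Add(-31, T), 1) = Add(-30, T))
Add(Add(-21422, 30273), Function('V')(-114, Function('L')(6, 4))) = Add(Add(-21422, 30273), Add(-30, -114)) = Add(8851, -144) = 8707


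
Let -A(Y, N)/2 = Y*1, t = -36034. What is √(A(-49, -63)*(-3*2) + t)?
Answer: I*√36622 ≈ 191.37*I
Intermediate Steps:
A(Y, N) = -2*Y
√(A(-49, -63)*(-3*2) + t) = √((-2*(-49))*(-3*2) - 36034) = √(98*(-6) - 36034) = √(-588 - 36034) = √(-36622) = I*√36622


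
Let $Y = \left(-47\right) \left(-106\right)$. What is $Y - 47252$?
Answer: $-42270$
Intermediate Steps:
$Y = 4982$
$Y - 47252 = 4982 - 47252 = -42270$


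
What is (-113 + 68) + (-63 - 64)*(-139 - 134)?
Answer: 34626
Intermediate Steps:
(-113 + 68) + (-63 - 64)*(-139 - 134) = -45 - 127*(-273) = -45 + 34671 = 34626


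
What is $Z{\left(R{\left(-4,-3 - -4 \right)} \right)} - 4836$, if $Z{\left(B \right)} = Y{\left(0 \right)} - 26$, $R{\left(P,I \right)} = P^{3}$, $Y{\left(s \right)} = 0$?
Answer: $-4862$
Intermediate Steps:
$Z{\left(B \right)} = -26$ ($Z{\left(B \right)} = 0 - 26 = -26$)
$Z{\left(R{\left(-4,-3 - -4 \right)} \right)} - 4836 = -26 - 4836 = -4862$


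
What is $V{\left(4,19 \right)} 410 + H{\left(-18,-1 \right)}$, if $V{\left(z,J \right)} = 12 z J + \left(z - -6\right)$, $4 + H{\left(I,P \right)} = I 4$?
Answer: $377944$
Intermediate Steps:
$H{\left(I,P \right)} = -4 + 4 I$ ($H{\left(I,P \right)} = -4 + I 4 = -4 + 4 I$)
$V{\left(z,J \right)} = 6 + z + 12 J z$ ($V{\left(z,J \right)} = 12 J z + \left(z + 6\right) = 12 J z + \left(6 + z\right) = 6 + z + 12 J z$)
$V{\left(4,19 \right)} 410 + H{\left(-18,-1 \right)} = \left(6 + 4 + 12 \cdot 19 \cdot 4\right) 410 + \left(-4 + 4 \left(-18\right)\right) = \left(6 + 4 + 912\right) 410 - 76 = 922 \cdot 410 - 76 = 378020 - 76 = 377944$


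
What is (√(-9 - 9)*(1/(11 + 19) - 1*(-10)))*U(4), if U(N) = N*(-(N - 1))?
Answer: -1806*I*√2/5 ≈ -510.81*I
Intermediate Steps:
U(N) = N*(1 - N) (U(N) = N*(-(-1 + N)) = N*(1 - N))
(√(-9 - 9)*(1/(11 + 19) - 1*(-10)))*U(4) = (√(-9 - 9)*(1/(11 + 19) - 1*(-10)))*(4*(1 - 1*4)) = (√(-18)*(1/30 + 10))*(4*(1 - 4)) = ((3*I*√2)*(1/30 + 10))*(4*(-3)) = ((3*I*√2)*(301/30))*(-12) = (301*I*√2/10)*(-12) = -1806*I*√2/5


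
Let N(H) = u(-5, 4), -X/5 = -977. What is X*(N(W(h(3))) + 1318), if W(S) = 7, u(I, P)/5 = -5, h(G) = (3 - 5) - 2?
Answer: 6316305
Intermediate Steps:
h(G) = -4 (h(G) = -2 - 2 = -4)
u(I, P) = -25 (u(I, P) = 5*(-5) = -25)
X = 4885 (X = -5*(-977) = 4885)
N(H) = -25
X*(N(W(h(3))) + 1318) = 4885*(-25 + 1318) = 4885*1293 = 6316305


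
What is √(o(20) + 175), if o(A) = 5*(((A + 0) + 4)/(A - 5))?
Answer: √183 ≈ 13.528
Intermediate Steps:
o(A) = 5*(4 + A)/(-5 + A) (o(A) = 5*((A + 4)/(-5 + A)) = 5*((4 + A)/(-5 + A)) = 5*(4 + A)/(-5 + A))
√(o(20) + 175) = √(5*(4 + 20)/(-5 + 20) + 175) = √(5*24/15 + 175) = √(5*(1/15)*24 + 175) = √(8 + 175) = √183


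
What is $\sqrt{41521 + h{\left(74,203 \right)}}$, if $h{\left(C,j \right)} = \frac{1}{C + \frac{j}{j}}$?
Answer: $\frac{2 \sqrt{2335557}}{15} \approx 203.77$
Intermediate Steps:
$h{\left(C,j \right)} = \frac{1}{1 + C}$ ($h{\left(C,j \right)} = \frac{1}{C + 1} = \frac{1}{1 + C}$)
$\sqrt{41521 + h{\left(74,203 \right)}} = \sqrt{41521 + \frac{1}{1 + 74}} = \sqrt{41521 + \frac{1}{75}} = \sqrt{\frac{3114076}{75}} = \frac{2 \sqrt{2335557}}{15}$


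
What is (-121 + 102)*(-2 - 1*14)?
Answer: 304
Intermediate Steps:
(-121 + 102)*(-2 - 1*14) = -19*(-2 - 14) = -19*(-16) = 304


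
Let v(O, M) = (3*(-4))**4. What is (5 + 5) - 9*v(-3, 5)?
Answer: -186614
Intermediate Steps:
v(O, M) = 20736 (v(O, M) = (-12)**4 = 20736)
(5 + 5) - 9*v(-3, 5) = (5 + 5) - 9*20736 = 10 - 186624 = -186614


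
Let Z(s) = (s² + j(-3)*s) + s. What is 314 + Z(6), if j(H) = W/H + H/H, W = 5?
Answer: 352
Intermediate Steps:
j(H) = 1 + 5/H (j(H) = 5/H + H/H = 5/H + 1 = 1 + 5/H)
Z(s) = s² + s/3 (Z(s) = (s² + ((5 - 3)/(-3))*s) + s = (s² + (-⅓*2)*s) + s = (s² - 2*s/3) + s = s² + s/3)
314 + Z(6) = 314 + 6*(⅓ + 6) = 314 + 6*(19/3) = 314 + 38 = 352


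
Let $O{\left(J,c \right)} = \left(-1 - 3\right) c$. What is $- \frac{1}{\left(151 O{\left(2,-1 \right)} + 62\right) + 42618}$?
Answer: $- \frac{1}{43284} \approx -2.3103 \cdot 10^{-5}$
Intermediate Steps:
$O{\left(J,c \right)} = - 4 c$
$- \frac{1}{\left(151 O{\left(2,-1 \right)} + 62\right) + 42618} = - \frac{1}{\left(151 \left(\left(-4\right) \left(-1\right)\right) + 62\right) + 42618} = - \frac{1}{\left(151 \cdot 4 + 62\right) + 42618} = - \frac{1}{\left(604 + 62\right) + 42618} = - \frac{1}{666 + 42618} = - \frac{1}{43284}$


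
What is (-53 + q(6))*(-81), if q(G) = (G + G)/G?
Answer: 4131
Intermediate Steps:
q(G) = 2 (q(G) = (2*G)/G = 2)
(-53 + q(6))*(-81) = (-53 + 2)*(-81) = -51*(-81) = 4131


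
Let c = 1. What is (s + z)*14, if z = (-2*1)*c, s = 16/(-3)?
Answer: -308/3 ≈ -102.67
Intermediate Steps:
s = -16/3 (s = 16*(-1/3) = -16/3 ≈ -5.3333)
z = -2 (z = -2*1*1 = -2*1 = -2)
(s + z)*14 = (-16/3 - 2)*14 = -22/3*14 = -308/3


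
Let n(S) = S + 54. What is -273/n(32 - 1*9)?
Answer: -39/11 ≈ -3.5455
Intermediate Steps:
n(S) = 54 + S
-273/n(32 - 1*9) = -273/(54 + (32 - 1*9)) = -273/(54 + (32 - 9)) = -273/(54 + 23) = -273/77 = -273*1/77 = -39/11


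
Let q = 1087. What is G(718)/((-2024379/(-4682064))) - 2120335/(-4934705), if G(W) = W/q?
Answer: 1416993549026341/723921214617531 ≈ 1.9574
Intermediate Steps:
G(W) = W/1087
G(718)/((-2024379/(-4682064))) - 2120335/(-4934705) = ((1/1087)*718)/((-2024379/(-4682064))) - 2120335/(-4934705) = 718/(1087*((-2024379*(-1/4682064)))) - 2120335*(-1/4934705) = 718/(1087*(674793/1560688)) + 424067/986941 = (718/1087)*(1560688/674793) + 424067/986941 = 1120573984/733499991 + 424067/986941 = 1416993549026341/723921214617531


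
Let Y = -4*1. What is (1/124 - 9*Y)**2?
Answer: 19936225/15376 ≈ 1296.6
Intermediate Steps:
Y = -4
(1/124 - 9*Y)**2 = (1/124 - 9*(-4))**2 = (1/124 + 36)**2 = (4465/124)**2 = 19936225/15376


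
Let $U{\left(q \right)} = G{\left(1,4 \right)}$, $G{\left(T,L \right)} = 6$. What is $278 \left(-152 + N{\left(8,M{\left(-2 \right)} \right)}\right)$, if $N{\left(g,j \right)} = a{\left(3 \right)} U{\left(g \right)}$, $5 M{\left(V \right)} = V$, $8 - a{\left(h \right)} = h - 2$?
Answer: $-30580$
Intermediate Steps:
$U{\left(q \right)} = 6$
$a{\left(h \right)} = 10 - h$ ($a{\left(h \right)} = 8 - \left(h - 2\right) = 8 - \left(-2 + h\right) = 10 - h$)
$M{\left(V \right)} = \frac{V}{5}$
$N{\left(g,j \right)} = 42$ ($N{\left(g,j \right)} = \left(10 - 3\right) 6 = 7 \cdot 6 = 42$)
$278 \left(-152 + N{\left(8,M{\left(-2 \right)} \right)}\right) = 278 \left(-152 + 42\right) = 278 \left(-110\right) = -30580$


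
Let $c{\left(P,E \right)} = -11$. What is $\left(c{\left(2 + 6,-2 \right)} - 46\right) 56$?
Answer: $-3192$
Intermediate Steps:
$\left(c{\left(2 + 6,-2 \right)} - 46\right) 56 = \left(-11 - 46\right) 56 = \left(-57\right) 56 = -3192$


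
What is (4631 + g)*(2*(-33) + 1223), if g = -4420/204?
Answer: 15998996/3 ≈ 5.3330e+6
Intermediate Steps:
g = -65/3 (g = -4420*1/204 = -65/3 ≈ -21.667)
(4631 + g)*(2*(-33) + 1223) = (4631 - 65/3)*(2*(-33) + 1223) = 13828*(-66 + 1223)/3 = (13828/3)*1157 = 15998996/3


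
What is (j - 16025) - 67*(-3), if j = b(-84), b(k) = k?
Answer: -15908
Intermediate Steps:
j = -84
(j - 16025) - 67*(-3) = (-84 - 16025) - 67*(-3) = -16109 + 201 = -15908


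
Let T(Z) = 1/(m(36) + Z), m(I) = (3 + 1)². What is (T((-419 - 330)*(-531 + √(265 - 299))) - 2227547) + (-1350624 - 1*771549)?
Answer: -688178789109059745/158212204259 + 749*I*√34/158212204259 ≈ -4.3497e+6 + 2.7605e-8*I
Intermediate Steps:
m(I) = 16 (m(I) = 4² = 16)
T(Z) = 1/(16 + Z)
(T((-419 - 330)*(-531 + √(265 - 299))) - 2227547) + (-1350624 - 1*771549) = (1/(16 + (-419 - 330)*(-531 + √(265 - 299))) - 2227547) + (-1350624 - 1*771549) = (1/(16 - 749*(-531 + √(-34))) - 2227547) + (-1350624 - 771549) = (1/(16 - 749*(-531 + I*√34)) - 2227547) - 2122173 = (1/(16 + (397719 - 749*I*√34)) - 2227547) - 2122173 = (1/(397735 - 749*I*√34) - 2227547) - 2122173 = (-2227547 + 1/(397735 - 749*I*√34)) - 2122173 = -4349720 + 1/(397735 - 749*I*√34)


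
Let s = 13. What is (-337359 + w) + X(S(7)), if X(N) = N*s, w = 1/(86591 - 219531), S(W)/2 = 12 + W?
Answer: -44782833101/132940 ≈ -3.3687e+5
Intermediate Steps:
S(W) = 24 + 2*W (S(W) = 2*(12 + W) = 24 + 2*W)
w = -1/132940 (w = 1/(-132940) = -1/132940 ≈ -7.5222e-6)
X(N) = 13*N (X(N) = N*13 = 13*N)
(-337359 + w) + X(S(7)) = (-337359 - 1/132940) + 13*(24 + 2*7) = -44848505461/132940 + 13*(24 + 14) = -44848505461/132940 + 13*38 = -44848505461/132940 + 494 = -44782833101/132940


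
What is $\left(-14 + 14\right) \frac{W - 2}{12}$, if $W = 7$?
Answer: $0$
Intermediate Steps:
$\left(-14 + 14\right) \frac{W - 2}{12} = \left(-14 + 14\right) \frac{7 - 2}{12} = 0 \left(7 - 2\right) \frac{1}{12} = 0 \cdot 5 \cdot \frac{1}{12} = 0 \cdot \frac{5}{12} = 0$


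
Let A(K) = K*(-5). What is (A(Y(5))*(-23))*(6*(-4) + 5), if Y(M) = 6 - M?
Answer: -2185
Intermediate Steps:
A(K) = -5*K
(A(Y(5))*(-23))*(6*(-4) + 5) = (-5*(6 - 1*5)*(-23))*(6*(-4) + 5) = (-5*(6 - 5)*(-23))*(-24 + 5) = (-5*1*(-23))*(-19) = -5*(-23)*(-19) = 115*(-19) = -2185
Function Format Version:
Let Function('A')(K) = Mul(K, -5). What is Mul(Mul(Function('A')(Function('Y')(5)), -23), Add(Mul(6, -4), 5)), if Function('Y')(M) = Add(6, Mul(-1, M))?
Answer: -2185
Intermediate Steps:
Function('A')(K) = Mul(-5, K)
Mul(Mul(Function('A')(Function('Y')(5)), -23), Add(Mul(6, -4), 5)) = Mul(Mul(Mul(-5, Add(6, Mul(-1, 5))), -23), Add(Mul(6, -4), 5)) = Mul(Mul(Mul(-5, Add(6, -5)), -23), Add(-24, 5)) = Mul(Mul(Mul(-5, 1), -23), -19) = Mul(Mul(-5, -23), -19) = Mul(115, -19) = -2185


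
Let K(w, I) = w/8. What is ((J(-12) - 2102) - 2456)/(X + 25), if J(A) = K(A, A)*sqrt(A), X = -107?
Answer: 2279/41 + 3*I*sqrt(3)/82 ≈ 55.585 + 0.063368*I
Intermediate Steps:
K(w, I) = w/8 (K(w, I) = w*(1/8) = w/8)
J(A) = A**(3/2)/8 (J(A) = (A/8)*sqrt(A) = A**(3/2)/8)
((J(-12) - 2102) - 2456)/(X + 25) = (((-12)**(3/2)/8 - 2102) - 2456)/(-107 + 25) = (((-24*I*sqrt(3))/8 - 2102) - 2456)/(-82) = ((-3*I*sqrt(3) - 2102) - 2456)*(-1/82) = ((-2102 - 3*I*sqrt(3)) - 2456)*(-1/82) = (-4558 - 3*I*sqrt(3))*(-1/82) = 2279/41 + 3*I*sqrt(3)/82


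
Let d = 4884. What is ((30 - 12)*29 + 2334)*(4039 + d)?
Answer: 25484088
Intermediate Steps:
((30 - 12)*29 + 2334)*(4039 + d) = ((30 - 12)*29 + 2334)*(4039 + 4884) = (18*29 + 2334)*8923 = (522 + 2334)*8923 = 2856*8923 = 25484088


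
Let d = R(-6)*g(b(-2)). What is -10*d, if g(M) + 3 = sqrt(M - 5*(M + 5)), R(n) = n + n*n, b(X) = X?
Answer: 900 - 300*I*sqrt(17) ≈ 900.0 - 1236.9*I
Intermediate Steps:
R(n) = n + n**2
g(M) = -3 + sqrt(-25 - 4*M) (g(M) = -3 + sqrt(M - 5*(M + 5)) = -3 + sqrt(M - 5*(5 + M)) = -3 + sqrt(M + (-25 - 5*M)) = -3 + sqrt(-25 - 4*M))
d = -90 + 30*I*sqrt(17) (d = (-6*(1 - 6))*(-3 + sqrt(-25 - 4*(-2))) = (-6*(-5))*(-3 + sqrt(-25 + 8)) = 30*(-3 + sqrt(-17)) = 30*(-3 + I*sqrt(17)) = -90 + 30*I*sqrt(17) ≈ -90.0 + 123.69*I)
-10*d = -10*(-90 + 30*I*sqrt(17)) = 900 - 300*I*sqrt(17)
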